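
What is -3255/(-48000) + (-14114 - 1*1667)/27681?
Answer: -44492423/88579200 ≈ -0.50229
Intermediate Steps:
-3255/(-48000) + (-14114 - 1*1667)/27681 = -3255*(-1/48000) + (-14114 - 1667)*(1/27681) = 217/3200 - 15781*1/27681 = 217/3200 - 15781/27681 = -44492423/88579200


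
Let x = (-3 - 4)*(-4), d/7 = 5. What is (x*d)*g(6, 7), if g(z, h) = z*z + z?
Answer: 41160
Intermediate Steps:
g(z, h) = z + z² (g(z, h) = z² + z = z + z²)
d = 35 (d = 7*5 = 35)
x = 28 (x = -7*(-4) = 28)
(x*d)*g(6, 7) = (28*35)*(6*(1 + 6)) = 980*(6*7) = 980*42 = 41160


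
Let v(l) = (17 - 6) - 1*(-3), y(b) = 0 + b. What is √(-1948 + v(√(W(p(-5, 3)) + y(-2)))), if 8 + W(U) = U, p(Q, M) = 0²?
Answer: I*√1934 ≈ 43.977*I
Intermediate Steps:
p(Q, M) = 0
W(U) = -8 + U
y(b) = b
v(l) = 14 (v(l) = 11 + 3 = 14)
√(-1948 + v(√(W(p(-5, 3)) + y(-2)))) = √(-1948 + 14) = √(-1934) = I*√1934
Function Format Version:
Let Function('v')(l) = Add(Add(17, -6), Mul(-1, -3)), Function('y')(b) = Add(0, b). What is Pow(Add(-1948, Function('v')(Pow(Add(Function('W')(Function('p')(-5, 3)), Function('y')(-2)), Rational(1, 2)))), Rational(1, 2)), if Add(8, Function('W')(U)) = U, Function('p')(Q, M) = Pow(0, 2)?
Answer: Mul(I, Pow(1934, Rational(1, 2))) ≈ Mul(43.977, I)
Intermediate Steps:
Function('p')(Q, M) = 0
Function('W')(U) = Add(-8, U)
Function('y')(b) = b
Function('v')(l) = 14 (Function('v')(l) = Add(11, 3) = 14)
Pow(Add(-1948, Function('v')(Pow(Add(Function('W')(Function('p')(-5, 3)), Function('y')(-2)), Rational(1, 2)))), Rational(1, 2)) = Pow(Add(-1948, 14), Rational(1, 2)) = Pow(-1934, Rational(1, 2)) = Mul(I, Pow(1934, Rational(1, 2)))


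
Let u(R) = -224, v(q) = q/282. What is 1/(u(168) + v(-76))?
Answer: -141/31622 ≈ -0.0044589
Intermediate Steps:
v(q) = q/282 (v(q) = q*(1/282) = q/282)
1/(u(168) + v(-76)) = 1/(-224 + (1/282)*(-76)) = 1/(-224 - 38/141) = 1/(-31622/141) = -141/31622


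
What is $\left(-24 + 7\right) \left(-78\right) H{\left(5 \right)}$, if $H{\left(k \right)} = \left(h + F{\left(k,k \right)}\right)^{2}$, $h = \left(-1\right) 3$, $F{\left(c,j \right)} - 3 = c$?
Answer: $33150$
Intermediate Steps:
$F{\left(c,j \right)} = 3 + c$
$h = -3$
$H{\left(k \right)} = k^{2}$ ($H{\left(k \right)} = \left(-3 + \left(3 + k\right)\right)^{2} = k^{2}$)
$\left(-24 + 7\right) \left(-78\right) H{\left(5 \right)} = \left(-24 + 7\right) \left(-78\right) 5^{2} = \left(-17\right) \left(-78\right) 25 = 1326 \cdot 25 = 33150$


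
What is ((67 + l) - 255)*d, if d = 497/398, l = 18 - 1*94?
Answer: -65604/199 ≈ -329.67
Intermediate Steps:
l = -76 (l = 18 - 94 = -76)
d = 497/398 (d = 497*(1/398) = 497/398 ≈ 1.2487)
((67 + l) - 255)*d = ((67 - 76) - 255)*(497/398) = (-9 - 255)*(497/398) = -264*497/398 = -65604/199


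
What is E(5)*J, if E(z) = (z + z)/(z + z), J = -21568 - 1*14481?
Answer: -36049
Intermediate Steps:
J = -36049 (J = -21568 - 14481 = -36049)
E(z) = 1 (E(z) = (2*z)/((2*z)) = (2*z)*(1/(2*z)) = 1)
E(5)*J = 1*(-36049) = -36049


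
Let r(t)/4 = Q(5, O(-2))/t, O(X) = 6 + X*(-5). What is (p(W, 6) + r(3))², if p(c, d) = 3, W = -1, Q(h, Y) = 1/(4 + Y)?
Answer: 2116/225 ≈ 9.4044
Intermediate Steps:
O(X) = 6 - 5*X
r(t) = 1/(5*t) (r(t) = 4*(1/((4 + (6 - 5*(-2)))*t)) = 4*(1/((4 + (6 + 10))*t)) = 4*(1/((4 + 16)*t)) = 4*(1/(20*t)) = 1/(5*t))
(p(W, 6) + r(3))² = (3 + (⅕)/3)² = (3 + (⅕)*(⅓))² = (3 + 1/15)² = (46/15)² = 2116/225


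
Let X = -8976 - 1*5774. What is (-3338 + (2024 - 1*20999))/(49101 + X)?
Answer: -22313/34351 ≈ -0.64956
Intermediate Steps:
X = -14750 (X = -8976 - 5774 = -14750)
(-3338 + (2024 - 1*20999))/(49101 + X) = (-3338 + (2024 - 1*20999))/(49101 - 14750) = (-3338 + (2024 - 20999))/34351 = (-3338 - 18975)*(1/34351) = -22313*1/34351 = -22313/34351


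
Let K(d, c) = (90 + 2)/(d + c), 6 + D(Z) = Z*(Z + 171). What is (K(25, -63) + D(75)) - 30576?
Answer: -230554/19 ≈ -12134.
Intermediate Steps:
D(Z) = -6 + Z*(171 + Z) (D(Z) = -6 + Z*(Z + 171) = -6 + Z*(171 + Z))
K(d, c) = 92/(c + d)
(K(25, -63) + D(75)) - 30576 = (92/(-63 + 25) + (-6 + 75**2 + 171*75)) - 30576 = (92/(-38) + (-6 + 5625 + 12825)) - 30576 = (92*(-1/38) + 18444) - 30576 = (-46/19 + 18444) - 30576 = 350390/19 - 30576 = -230554/19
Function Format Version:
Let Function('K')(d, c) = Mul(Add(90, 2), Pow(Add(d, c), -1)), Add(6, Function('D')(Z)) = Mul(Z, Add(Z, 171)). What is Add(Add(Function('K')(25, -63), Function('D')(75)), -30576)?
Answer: Rational(-230554, 19) ≈ -12134.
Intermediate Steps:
Function('D')(Z) = Add(-6, Mul(Z, Add(171, Z))) (Function('D')(Z) = Add(-6, Mul(Z, Add(Z, 171))) = Add(-6, Mul(Z, Add(171, Z))))
Function('K')(d, c) = Mul(92, Pow(Add(c, d), -1))
Add(Add(Function('K')(25, -63), Function('D')(75)), -30576) = Add(Add(Mul(92, Pow(Add(-63, 25), -1)), Add(-6, Pow(75, 2), Mul(171, 75))), -30576) = Add(Add(Mul(92, Pow(-38, -1)), Add(-6, 5625, 12825)), -30576) = Add(Add(Mul(92, Rational(-1, 38)), 18444), -30576) = Add(Add(Rational(-46, 19), 18444), -30576) = Add(Rational(350390, 19), -30576) = Rational(-230554, 19)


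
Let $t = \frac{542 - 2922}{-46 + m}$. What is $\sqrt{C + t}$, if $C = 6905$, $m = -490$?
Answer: $\frac{\sqrt{124065910}}{134} \approx 83.123$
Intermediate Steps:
$t = \frac{595}{134}$ ($t = \frac{542 - 2922}{-46 - 490} = - \frac{2380}{-536} = \left(-2380\right) \left(- \frac{1}{536}\right) = \frac{595}{134} \approx 4.4403$)
$\sqrt{C + t} = \sqrt{6905 + \frac{595}{134}} = \sqrt{\frac{925865}{134}} = \frac{\sqrt{124065910}}{134}$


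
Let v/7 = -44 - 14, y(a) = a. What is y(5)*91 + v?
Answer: 49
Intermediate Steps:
v = -406 (v = 7*(-44 - 14) = 7*(-58) = -406)
y(5)*91 + v = 5*91 - 406 = 455 - 406 = 49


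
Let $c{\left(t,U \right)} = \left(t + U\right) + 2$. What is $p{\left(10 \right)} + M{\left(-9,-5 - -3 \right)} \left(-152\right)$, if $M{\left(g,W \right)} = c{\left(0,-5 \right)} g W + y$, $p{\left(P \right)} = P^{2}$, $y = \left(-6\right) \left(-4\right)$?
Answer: $4660$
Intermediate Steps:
$c{\left(t,U \right)} = 2 + U + t$ ($c{\left(t,U \right)} = \left(U + t\right) + 2 = 2 + U + t$)
$y = 24$
$M{\left(g,W \right)} = 24 - 3 W g$ ($M{\left(g,W \right)} = \left(2 - 5 + 0\right) g W + 24 = - 3 g W + 24 = - 3 W g + 24 = 24 - 3 W g$)
$p{\left(10 \right)} + M{\left(-9,-5 - -3 \right)} \left(-152\right) = 10^{2} + \left(24 - 3 \left(-5 - -3\right) \left(-9\right)\right) \left(-152\right) = 100 + \left(24 - 3 \left(-5 + 3\right) \left(-9\right)\right) \left(-152\right) = 100 + \left(24 - \left(-6\right) \left(-9\right)\right) \left(-152\right) = 100 + \left(24 - 54\right) \left(-152\right) = 100 - -4560 = 100 + 4560 = 4660$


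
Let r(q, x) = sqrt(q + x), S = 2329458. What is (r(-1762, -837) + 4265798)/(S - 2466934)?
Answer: -2132899/68738 - I*sqrt(2599)/137476 ≈ -31.029 - 0.00037083*I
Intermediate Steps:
(r(-1762, -837) + 4265798)/(S - 2466934) = (sqrt(-1762 - 837) + 4265798)/(2329458 - 2466934) = (sqrt(-2599) + 4265798)/(-137476) = (I*sqrt(2599) + 4265798)*(-1/137476) = (4265798 + I*sqrt(2599))*(-1/137476) = -2132899/68738 - I*sqrt(2599)/137476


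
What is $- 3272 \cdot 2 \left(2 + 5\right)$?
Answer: $-45808$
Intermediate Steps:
$- 3272 \cdot 2 \left(2 + 5\right) = - 3272 \cdot 2 \cdot 7 = \left(-3272\right) 14 = -45808$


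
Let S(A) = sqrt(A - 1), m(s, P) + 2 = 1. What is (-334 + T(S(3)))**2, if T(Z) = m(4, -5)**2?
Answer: 110889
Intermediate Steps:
m(s, P) = -1 (m(s, P) = -2 + 1 = -1)
S(A) = sqrt(-1 + A)
T(Z) = 1 (T(Z) = (-1)**2 = 1)
(-334 + T(S(3)))**2 = (-334 + 1)**2 = (-333)**2 = 110889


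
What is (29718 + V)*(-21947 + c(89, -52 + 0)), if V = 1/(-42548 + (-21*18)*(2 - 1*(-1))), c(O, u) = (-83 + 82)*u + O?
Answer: -14153638682525/21841 ≈ -6.4803e+8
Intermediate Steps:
c(O, u) = O - u (c(O, u) = -u + O = O - u)
V = -1/43682 (V = 1/(-42548 - 378*(2 + 1)) = 1/(-42548 - 378*3) = 1/(-42548 - 1134) = 1/(-43682) = -1/43682 ≈ -2.2893e-5)
(29718 + V)*(-21947 + c(89, -52 + 0)) = (29718 - 1/43682)*(-21947 + (89 - (-52 + 0))) = 1298141675*(-21947 + (89 - 1*(-52)))/43682 = 1298141675*(-21947 + (89 + 52))/43682 = 1298141675*(-21947 + 141)/43682 = (1298141675/43682)*(-21806) = -14153638682525/21841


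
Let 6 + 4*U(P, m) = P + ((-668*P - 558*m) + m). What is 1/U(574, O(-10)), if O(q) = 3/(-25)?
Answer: -100/9569929 ≈ -1.0449e-5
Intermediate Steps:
O(q) = -3/25 (O(q) = 3*(-1/25) = -3/25)
U(P, m) = -3/2 - 667*P/4 - 557*m/4 (U(P, m) = -3/2 + (P + ((-668*P - 558*m) + m))/4 = -3/2 + (P + (-668*P - 557*m))/4 = -3/2 + (-667*P - 557*m)/4 = -3/2 + (-667*P/4 - 557*m/4) = -3/2 - 667*P/4 - 557*m/4)
1/U(574, O(-10)) = 1/(-3/2 - 667/4*574 - 557/4*(-3/25)) = 1/(-3/2 - 191429/2 + 1671/100) = 1/(-9569929/100) = -100/9569929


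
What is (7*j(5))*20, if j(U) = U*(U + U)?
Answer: 7000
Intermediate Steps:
j(U) = 2*U² (j(U) = U*(2*U) = 2*U²)
(7*j(5))*20 = (7*(2*5²))*20 = (7*(2*25))*20 = (7*50)*20 = 350*20 = 7000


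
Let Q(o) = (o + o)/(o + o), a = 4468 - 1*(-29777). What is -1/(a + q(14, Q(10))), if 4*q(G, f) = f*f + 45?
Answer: -2/68513 ≈ -2.9192e-5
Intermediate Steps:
a = 34245 (a = 4468 + 29777 = 34245)
Q(o) = 1 (Q(o) = (2*o)/((2*o)) = (2*o)*(1/(2*o)) = 1)
q(G, f) = 45/4 + f²/4 (q(G, f) = (f*f + 45)/4 = (f² + 45)/4 = (45 + f²)/4 = 45/4 + f²/4)
-1/(a + q(14, Q(10))) = -1/(34245 + (45/4 + (¼)*1²)) = -1/(34245 + (45/4 + (¼)*1)) = -1/(34245 + (45/4 + ¼)) = -1/(34245 + 23/2) = -1/68513/2 = -1*2/68513 = -2/68513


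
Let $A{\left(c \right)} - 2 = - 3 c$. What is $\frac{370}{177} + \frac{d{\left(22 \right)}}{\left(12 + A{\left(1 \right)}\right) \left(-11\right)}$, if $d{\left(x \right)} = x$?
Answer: $\frac{3716}{1947} \approx 1.9086$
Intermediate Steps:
$A{\left(c \right)} = 2 - 3 c$
$\frac{370}{177} + \frac{d{\left(22 \right)}}{\left(12 + A{\left(1 \right)}\right) \left(-11\right)} = \frac{370}{177} + \frac{22}{\left(12 + \left(2 - 3\right)\right) \left(-11\right)} = 370 \cdot \frac{1}{177} + \frac{22}{\left(12 + \left(2 - 3\right)\right) \left(-11\right)} = \frac{370}{177} + \frac{22}{\left(12 - 1\right) \left(-11\right)} = \frac{370}{177} + \frac{22}{11 \left(-11\right)} = \frac{370}{177} + \frac{22}{-121} = \frac{370}{177} + 22 \left(- \frac{1}{121}\right) = \frac{370}{177} - \frac{2}{11} = \frac{3716}{1947}$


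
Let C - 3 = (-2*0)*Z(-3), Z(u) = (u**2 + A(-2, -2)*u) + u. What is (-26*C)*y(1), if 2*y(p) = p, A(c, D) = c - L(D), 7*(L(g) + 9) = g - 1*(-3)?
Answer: -39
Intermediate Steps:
L(g) = -60/7 + g/7 (L(g) = -9 + (g - 1*(-3))/7 = -9 + (g + 3)/7 = -9 + (3 + g)/7 = -9 + (3/7 + g/7) = -60/7 + g/7)
A(c, D) = 60/7 + c - D/7 (A(c, D) = c - (-60/7 + D/7) = c + (60/7 - D/7) = 60/7 + c - D/7)
y(p) = p/2
Z(u) = u**2 + 55*u/7 (Z(u) = (u**2 + (60/7 - 2 - 1/7*(-2))*u) + u = (u**2 + (60/7 - 2 + 2/7)*u) + u = (u**2 + 48*u/7) + u = u**2 + 55*u/7)
C = 3 (C = 3 + (-2*0)*((1/7)*(-3)*(55 + 7*(-3))) = 3 + 0*((1/7)*(-3)*(55 - 21)) = 3 + 0*((1/7)*(-3)*34) = 3 + 0*(-102/7) = 3 + 0 = 3)
(-26*C)*y(1) = (-26*3)*((1/2)*1) = -78*1/2 = -39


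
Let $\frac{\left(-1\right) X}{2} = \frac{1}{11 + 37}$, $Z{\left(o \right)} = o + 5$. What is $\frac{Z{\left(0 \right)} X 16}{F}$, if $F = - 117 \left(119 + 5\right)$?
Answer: $\frac{5}{21762} \approx 0.00022976$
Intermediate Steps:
$Z{\left(o \right)} = 5 + o$
$F = -14508$ ($F = \left(-117\right) 124 = -14508$)
$X = - \frac{1}{24}$ ($X = - \frac{2}{11 + 37} = - \frac{2}{48} = \left(-2\right) \frac{1}{48} = - \frac{1}{24} \approx -0.041667$)
$\frac{Z{\left(0 \right)} X 16}{F} = \frac{\left(5 + 0\right) \left(- \frac{1}{24}\right) 16}{-14508} = 5 \left(- \frac{1}{24}\right) 16 \left(- \frac{1}{14508}\right) = \left(- \frac{5}{24}\right) 16 \left(- \frac{1}{14508}\right) = \left(- \frac{10}{3}\right) \left(- \frac{1}{14508}\right) = \frac{5}{21762}$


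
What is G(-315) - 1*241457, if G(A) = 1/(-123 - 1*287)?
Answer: -98997371/410 ≈ -2.4146e+5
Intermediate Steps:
G(A) = -1/410 (G(A) = 1/(-123 - 287) = 1/(-410) = -1/410)
G(-315) - 1*241457 = -1/410 - 1*241457 = -1/410 - 241457 = -98997371/410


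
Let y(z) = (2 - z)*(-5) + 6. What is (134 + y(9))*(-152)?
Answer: -26600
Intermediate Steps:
y(z) = -4 + 5*z (y(z) = (-10 + 5*z) + 6 = -4 + 5*z)
(134 + y(9))*(-152) = (134 + (-4 + 5*9))*(-152) = (134 + (-4 + 45))*(-152) = (134 + 41)*(-152) = 175*(-152) = -26600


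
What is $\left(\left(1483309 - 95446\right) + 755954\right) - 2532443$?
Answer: $-388626$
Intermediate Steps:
$\left(\left(1483309 - 95446\right) + 755954\right) - 2532443 = \left(1387863 + 755954\right) - 2532443 = 2143817 - 2532443 = -388626$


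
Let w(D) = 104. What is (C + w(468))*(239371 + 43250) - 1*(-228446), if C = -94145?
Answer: -26577733015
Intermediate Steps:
(C + w(468))*(239371 + 43250) - 1*(-228446) = (-94145 + 104)*(239371 + 43250) - 1*(-228446) = -94041*282621 + 228446 = -26577961461 + 228446 = -26577733015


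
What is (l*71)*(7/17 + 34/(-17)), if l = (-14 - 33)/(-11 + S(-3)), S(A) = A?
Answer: -90099/238 ≈ -378.57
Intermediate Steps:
l = 47/14 (l = (-14 - 33)/(-11 - 3) = -47/(-14) = -47*(-1/14) = 47/14 ≈ 3.3571)
(l*71)*(7/17 + 34/(-17)) = ((47/14)*71)*(7/17 + 34/(-17)) = 3337*(7*(1/17) + 34*(-1/17))/14 = 3337*(7/17 - 2)/14 = (3337/14)*(-27/17) = -90099/238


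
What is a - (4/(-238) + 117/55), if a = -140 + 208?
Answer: 431247/6545 ≈ 65.890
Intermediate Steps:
a = 68
a - (4/(-238) + 117/55) = 68 - (4/(-238) + 117/55) = 68 - (4*(-1/238) + 117*(1/55)) = 68 - (-2/119 + 117/55) = 68 - 1*13813/6545 = 68 - 13813/6545 = 431247/6545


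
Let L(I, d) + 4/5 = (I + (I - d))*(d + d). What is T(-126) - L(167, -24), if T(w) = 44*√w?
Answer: 85924/5 + 132*I*√14 ≈ 17185.0 + 493.9*I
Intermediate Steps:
L(I, d) = -⅘ + 2*d*(-d + 2*I) (L(I, d) = -⅘ + (I + (I - d))*(d + d) = -⅘ + (-d + 2*I)*(2*d) = -⅘ + 2*d*(-d + 2*I))
T(-126) - L(167, -24) = 44*√(-126) - (-⅘ - 2*(-24)² + 4*167*(-24)) = 44*(3*I*√14) - (-⅘ - 2*576 - 16032) = 132*I*√14 - (-⅘ - 1152 - 16032) = 132*I*√14 - 1*(-85924/5) = 132*I*√14 + 85924/5 = 85924/5 + 132*I*√14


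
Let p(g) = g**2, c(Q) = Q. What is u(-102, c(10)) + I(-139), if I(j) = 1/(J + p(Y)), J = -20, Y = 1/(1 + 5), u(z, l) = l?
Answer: 7154/719 ≈ 9.9499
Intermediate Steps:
Y = 1/6 ≈ 0.16667
I(j) = -36/719 (I(j) = 1/(-20 + (1/6)**2) = 1/(-20 + 1/36) = 1/(-719/36) = -36/719)
u(-102, c(10)) + I(-139) = 10 - 36/719 = 7154/719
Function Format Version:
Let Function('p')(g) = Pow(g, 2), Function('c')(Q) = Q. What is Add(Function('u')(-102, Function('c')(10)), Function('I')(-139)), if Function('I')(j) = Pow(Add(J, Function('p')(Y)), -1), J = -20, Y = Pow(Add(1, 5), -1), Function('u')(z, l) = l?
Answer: Rational(7154, 719) ≈ 9.9499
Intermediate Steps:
Y = Rational(1, 6) (Y = Pow(6, -1) = Rational(1, 6) ≈ 0.16667)
Function('I')(j) = Rational(-36, 719) (Function('I')(j) = Pow(Add(-20, Pow(Rational(1, 6), 2)), -1) = Pow(Add(-20, Rational(1, 36)), -1) = Pow(Rational(-719, 36), -1) = Rational(-36, 719))
Add(Function('u')(-102, Function('c')(10)), Function('I')(-139)) = Add(10, Rational(-36, 719)) = Rational(7154, 719)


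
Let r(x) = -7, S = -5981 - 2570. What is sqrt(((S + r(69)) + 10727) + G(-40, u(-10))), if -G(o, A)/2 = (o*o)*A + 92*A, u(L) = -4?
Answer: 3*sqrt(1745) ≈ 125.32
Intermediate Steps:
S = -8551
G(o, A) = -184*A - 2*A*o**2 (G(o, A) = -2*((o*o)*A + 92*A) = -2*(o**2*A + 92*A) = -2*(A*o**2 + 92*A) = -2*(92*A + A*o**2) = -184*A - 2*A*o**2)
sqrt(((S + r(69)) + 10727) + G(-40, u(-10))) = sqrt(((-8551 - 7) + 10727) - 2*(-4)*(92 + (-40)**2)) = sqrt((-8558 + 10727) - 2*(-4)*(92 + 1600)) = sqrt(2169 - 2*(-4)*1692) = sqrt(2169 + 13536) = sqrt(15705) = 3*sqrt(1745)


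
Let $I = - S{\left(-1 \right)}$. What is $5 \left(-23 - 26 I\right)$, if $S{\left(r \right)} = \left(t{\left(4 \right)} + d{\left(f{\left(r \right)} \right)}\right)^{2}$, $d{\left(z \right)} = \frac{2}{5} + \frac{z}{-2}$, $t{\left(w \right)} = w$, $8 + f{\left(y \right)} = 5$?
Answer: $\frac{44103}{10} \approx 4410.3$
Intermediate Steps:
$f{\left(y \right)} = -3$ ($f{\left(y \right)} = -8 + 5 = -3$)
$d{\left(z \right)} = \frac{2}{5} - \frac{z}{2}$ ($d{\left(z \right)} = 2 \cdot \frac{1}{5} + z \left(- \frac{1}{2}\right) = \frac{2}{5} - \frac{z}{2}$)
$S{\left(r \right)} = \frac{3481}{100}$ ($S{\left(r \right)} = \left(4 + \left(\frac{2}{5} - - \frac{3}{2}\right)\right)^{2} = \left(4 + \left(\frac{2}{5} + \frac{3}{2}\right)\right)^{2} = \left(4 + \frac{19}{10}\right)^{2} = \left(\frac{59}{10}\right)^{2} = \frac{3481}{100}$)
$I = - \frac{3481}{100}$ ($I = \left(-1\right) \frac{3481}{100} = - \frac{3481}{100} \approx -34.81$)
$5 \left(-23 - 26 I\right) = 5 \left(-23 - - \frac{45253}{50}\right) = 5 \left(-23 + \frac{45253}{50}\right) = 5 \cdot \frac{44103}{50} = \frac{44103}{10}$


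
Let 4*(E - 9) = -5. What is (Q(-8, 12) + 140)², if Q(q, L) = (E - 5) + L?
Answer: 383161/16 ≈ 23948.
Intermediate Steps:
E = 31/4 (E = 9 + (¼)*(-5) = 9 - 5/4 = 31/4 ≈ 7.7500)
Q(q, L) = 11/4 + L (Q(q, L) = (31/4 - 5) + L = 11/4 + L)
(Q(-8, 12) + 140)² = ((11/4 + 12) + 140)² = (59/4 + 140)² = (619/4)² = 383161/16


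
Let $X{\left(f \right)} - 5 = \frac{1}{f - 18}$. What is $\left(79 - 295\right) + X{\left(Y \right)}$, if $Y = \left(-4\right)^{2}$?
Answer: $- \frac{423}{2} \approx -211.5$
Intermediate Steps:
$Y = 16$
$X{\left(f \right)} = 5 + \frac{1}{-18 + f}$ ($X{\left(f \right)} = 5 + \frac{1}{f - 18} = 5 + \frac{1}{-18 + f}$)
$\left(79 - 295\right) + X{\left(Y \right)} = \left(79 - 295\right) + \frac{-89 + 5 \cdot 16}{-18 + 16} = -216 + \frac{-89 + 80}{-2} = -216 - - \frac{9}{2} = -216 + \frac{9}{2} = - \frac{423}{2}$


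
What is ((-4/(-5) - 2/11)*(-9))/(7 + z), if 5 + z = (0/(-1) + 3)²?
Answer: -306/605 ≈ -0.50578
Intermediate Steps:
z = 4 (z = -5 + (0/(-1) + 3)² = -5 + (0*(-1) + 3)² = -5 + (0 + 3)² = -5 + 3² = -5 + 9 = 4)
((-4/(-5) - 2/11)*(-9))/(7 + z) = ((-4/(-5) - 2/11)*(-9))/(7 + 4) = ((-4*(-⅕) - 2*1/11)*(-9))/11 = ((⅘ - 2/11)*(-9))*(1/11) = ((34/55)*(-9))*(1/11) = -306/55*1/11 = -306/605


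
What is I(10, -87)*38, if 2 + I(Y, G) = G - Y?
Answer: -3762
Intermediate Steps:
I(Y, G) = -2 + G - Y (I(Y, G) = -2 + (G - Y) = -2 + G - Y)
I(10, -87)*38 = (-2 - 87 - 1*10)*38 = (-2 - 87 - 10)*38 = -99*38 = -3762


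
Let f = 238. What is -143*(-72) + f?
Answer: 10534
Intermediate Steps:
-143*(-72) + f = -143*(-72) + 238 = 10296 + 238 = 10534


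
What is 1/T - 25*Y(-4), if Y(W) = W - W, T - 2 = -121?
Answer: -1/119 ≈ -0.0084034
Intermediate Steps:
T = -119 (T = 2 - 121 = -119)
Y(W) = 0
1/T - 25*Y(-4) = 1/(-119) - 25*0 = -1/119 + 0 = -1/119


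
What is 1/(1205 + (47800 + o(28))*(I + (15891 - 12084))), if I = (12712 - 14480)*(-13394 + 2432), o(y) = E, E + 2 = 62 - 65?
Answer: 1/926488057490 ≈ 1.0793e-12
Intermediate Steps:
E = -5 (E = -2 + (62 - 65) = -2 - 3 = -5)
o(y) = -5
I = 19380816 (I = -1768*(-10962) = 19380816)
1/(1205 + (47800 + o(28))*(I + (15891 - 12084))) = 1/(1205 + (47800 - 5)*(19380816 + (15891 - 12084))) = 1/(1205 + 47795*(19380816 + 3807)) = 1/(1205 + 47795*19384623) = 1/(1205 + 926488056285) = 1/926488057490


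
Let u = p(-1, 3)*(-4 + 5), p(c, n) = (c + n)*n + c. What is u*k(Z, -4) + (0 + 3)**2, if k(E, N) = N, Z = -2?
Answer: -11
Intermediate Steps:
p(c, n) = c + n*(c + n) (p(c, n) = n*(c + n) + c = c + n*(c + n))
u = 5 (u = (-1 + 3**2 - 1*3)*(-4 + 5) = (-1 + 9 - 3)*1 = 5*1 = 5)
u*k(Z, -4) + (0 + 3)**2 = 5*(-4) + (0 + 3)**2 = -20 + 3**2 = -20 + 9 = -11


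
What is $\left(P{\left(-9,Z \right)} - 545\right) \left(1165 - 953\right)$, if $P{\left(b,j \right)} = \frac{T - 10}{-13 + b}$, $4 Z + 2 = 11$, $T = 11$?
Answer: $- \frac{1271046}{11} \approx -1.1555 \cdot 10^{5}$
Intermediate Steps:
$Z = \frac{9}{4}$ ($Z = - \frac{1}{2} + \frac{1}{4} \cdot 11 = - \frac{1}{2} + \frac{11}{4} = \frac{9}{4} \approx 2.25$)
$P{\left(b,j \right)} = \frac{1}{-13 + b}$ ($P{\left(b,j \right)} = \frac{11 - 10}{-13 + b} = 1 \frac{1}{-13 + b} = \frac{1}{-13 + b}$)
$\left(P{\left(-9,Z \right)} - 545\right) \left(1165 - 953\right) = \left(\frac{1}{-13 - 9} - 545\right) \left(1165 - 953\right) = \left(\frac{1}{-22} - 545\right) 212 = \left(- \frac{1}{22} - 545\right) 212 = \left(- \frac{11991}{22}\right) 212 = - \frac{1271046}{11}$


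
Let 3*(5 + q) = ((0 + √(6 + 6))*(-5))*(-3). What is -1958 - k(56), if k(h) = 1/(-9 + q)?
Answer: -101823/52 - 5*√3/52 ≈ -1958.3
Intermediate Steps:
q = -5 + 10*√3 (q = -5 + (((0 + √(6 + 6))*(-5))*(-3))/3 = -5 + (((0 + √12)*(-5))*(-3))/3 = -5 + (((0 + 2*√3)*(-5))*(-3))/3 = -5 + (((2*√3)*(-5))*(-3))/3 = -5 + (-10*√3*(-3))/3 = -5 + (30*√3)/3 = -5 + 10*√3 ≈ 12.321)
k(h) = 1/(-14 + 10*√3) (k(h) = 1/(-9 + (-5 + 10*√3)) = 1/(-14 + 10*√3))
-1958 - k(56) = -1958 - (7/52 + 5*√3/52) = -1958 + (-7/52 - 5*√3/52) = -101823/52 - 5*√3/52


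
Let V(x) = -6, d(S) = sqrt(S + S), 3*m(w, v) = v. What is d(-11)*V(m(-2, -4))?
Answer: -6*I*sqrt(22) ≈ -28.142*I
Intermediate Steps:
m(w, v) = v/3
d(S) = sqrt(2)*sqrt(S) (d(S) = sqrt(2*S) = sqrt(2)*sqrt(S))
d(-11)*V(m(-2, -4)) = (sqrt(2)*sqrt(-11))*(-6) = (sqrt(2)*(I*sqrt(11)))*(-6) = (I*sqrt(22))*(-6) = -6*I*sqrt(22)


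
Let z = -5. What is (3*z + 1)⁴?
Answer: 38416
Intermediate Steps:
(3*z + 1)⁴ = (3*(-5) + 1)⁴ = (-15 + 1)⁴ = (-14)⁴ = 38416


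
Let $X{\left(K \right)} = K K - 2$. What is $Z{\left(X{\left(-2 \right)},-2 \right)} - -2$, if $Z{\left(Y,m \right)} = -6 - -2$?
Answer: $-2$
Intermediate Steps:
$X{\left(K \right)} = -2 + K^{2}$ ($X{\left(K \right)} = K^{2} - 2 = -2 + K^{2}$)
$Z{\left(Y,m \right)} = -4$ ($Z{\left(Y,m \right)} = -6 + 2 = -4$)
$Z{\left(X{\left(-2 \right)},-2 \right)} - -2 = -4 - -2 = -4 + \left(-8 + 10\right) = -4 + 2 = -2$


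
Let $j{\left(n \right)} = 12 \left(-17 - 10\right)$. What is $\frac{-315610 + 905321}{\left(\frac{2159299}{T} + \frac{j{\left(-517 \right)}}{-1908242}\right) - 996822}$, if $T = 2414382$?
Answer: $- \frac{1358465671218763842}{2296289626856539421} \approx -0.59159$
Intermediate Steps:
$j{\left(n \right)} = -324$ ($j{\left(n \right)} = 12 \left(-27\right) = -324$)
$\frac{-315610 + 905321}{\left(\frac{2159299}{T} + \frac{j{\left(-517 \right)}}{-1908242}\right) - 996822} = \frac{-315610 + 905321}{\left(\frac{2159299}{2414382} - \frac{324}{-1908242}\right) - 996822} = \frac{589711}{\left(2159299 \cdot \frac{1}{2414382} - - \frac{162}{954121}\right) - 996822} = \frac{589711}{\left(\frac{2159299}{2414382} + \frac{162}{954121}\right) - 996822} = \frac{589711}{\frac{2060623651063}{2303612568222} - 996822} = \frac{589711}{- \frac{2296289626856539421}{2303612568222}} = 589711 \left(- \frac{2303612568222}{2296289626856539421}\right) = - \frac{1358465671218763842}{2296289626856539421}$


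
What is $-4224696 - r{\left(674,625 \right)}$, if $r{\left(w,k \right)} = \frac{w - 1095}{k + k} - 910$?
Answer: $- \frac{5279732079}{1250} \approx -4.2238 \cdot 10^{6}$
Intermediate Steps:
$r{\left(w,k \right)} = -910 + \frac{-1095 + w}{2 k}$ ($r{\left(w,k \right)} = \frac{-1095 + w}{2 k} - 910 = -910 + \frac{-1095 + w}{2 k}$)
$-4224696 - r{\left(674,625 \right)} = -4224696 - \frac{-1095 + 674 - 1137500}{2 \cdot 625} = -4224696 - \frac{1}{2} \cdot \frac{1}{625} \left(-1095 + 674 - 1137500\right) = -4224696 - \frac{1}{2} \cdot \frac{1}{625} \left(-1137921\right) = -4224696 - - \frac{1137921}{1250} = -4224696 + \frac{1137921}{1250} = - \frac{5279732079}{1250}$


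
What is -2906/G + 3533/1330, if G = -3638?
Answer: 8359017/2419270 ≈ 3.4552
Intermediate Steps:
-2906/G + 3533/1330 = -2906/(-3638) + 3533/1330 = -2906*(-1/3638) + 3533*(1/1330) = 1453/1819 + 3533/1330 = 8359017/2419270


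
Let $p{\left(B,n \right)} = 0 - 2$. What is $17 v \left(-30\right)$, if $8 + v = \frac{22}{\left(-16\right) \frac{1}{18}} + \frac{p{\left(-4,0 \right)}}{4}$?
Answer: $\frac{33915}{2} \approx 16958.0$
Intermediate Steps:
$p{\left(B,n \right)} = -2$
$v = - \frac{133}{4}$ ($v = -8 + \left(\frac{22}{\left(-16\right) \frac{1}{18}} - \frac{2}{4}\right) = -8 + \left(\frac{22}{\left(-16\right) \frac{1}{18}} - \frac{1}{2}\right) = -8 + \left(\frac{22}{- \frac{8}{9}} - \frac{1}{2}\right) = -8 + \left(22 \left(- \frac{9}{8}\right) - \frac{1}{2}\right) = -8 - \frac{101}{4} = - \frac{133}{4} \approx -33.25$)
$17 v \left(-30\right) = 17 \left(- \frac{133}{4}\right) \left(-30\right) = \left(- \frac{2261}{4}\right) \left(-30\right) = \frac{33915}{2}$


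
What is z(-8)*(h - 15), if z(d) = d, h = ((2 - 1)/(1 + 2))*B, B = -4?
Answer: 392/3 ≈ 130.67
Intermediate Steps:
h = -4/3 (h = ((2 - 1)/(1 + 2))*(-4) = (1/3)*(-4) = -4/3 ≈ -1.3333)
z(-8)*(h - 15) = -8*(-4/3 - 15) = -8*(-49/3) = 392/3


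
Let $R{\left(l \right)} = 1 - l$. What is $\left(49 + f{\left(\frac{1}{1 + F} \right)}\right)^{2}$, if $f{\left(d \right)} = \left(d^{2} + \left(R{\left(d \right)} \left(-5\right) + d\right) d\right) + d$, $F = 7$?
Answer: $\frac{9678321}{4096} \approx 2362.9$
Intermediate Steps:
$f{\left(d \right)} = d + d^{2} + d \left(-5 + 6 d\right)$ ($f{\left(d \right)} = \left(d^{2} + \left(\left(1 - d\right) \left(-5\right) + d\right) d\right) + d = \left(d^{2} + \left(\left(-5 + 5 d\right) + d\right) d\right) + d = \left(d^{2} + \left(-5 + 6 d\right) d\right) + d = \left(d^{2} + d \left(-5 + 6 d\right)\right) + d = d + d^{2} + d \left(-5 + 6 d\right)$)
$\left(49 + f{\left(\frac{1}{1 + F} \right)}\right)^{2} = \left(49 + \frac{-4 + \frac{7}{1 + 7}}{1 + 7}\right)^{2} = \left(49 + \frac{-4 + \frac{7}{8}}{8}\right)^{2} = \left(49 + \frac{1}{8} \left(- \frac{25}{8}\right)\right)^{2} = \left(49 - \frac{25}{64}\right)^{2} = \left(\frac{3111}{64}\right)^{2} = \frac{9678321}{4096}$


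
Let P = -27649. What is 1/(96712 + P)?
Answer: 1/69063 ≈ 1.4480e-5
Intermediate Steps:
1/(96712 + P) = 1/(96712 - 27649) = 1/69063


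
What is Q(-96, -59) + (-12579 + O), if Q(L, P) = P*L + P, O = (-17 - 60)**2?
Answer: -1045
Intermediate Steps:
O = 5929 (O = (-77)**2 = 5929)
Q(L, P) = P + L*P (Q(L, P) = L*P + P = P + L*P)
Q(-96, -59) + (-12579 + O) = -59*(1 - 96) + (-12579 + 5929) = -59*(-95) - 6650 = 5605 - 6650 = -1045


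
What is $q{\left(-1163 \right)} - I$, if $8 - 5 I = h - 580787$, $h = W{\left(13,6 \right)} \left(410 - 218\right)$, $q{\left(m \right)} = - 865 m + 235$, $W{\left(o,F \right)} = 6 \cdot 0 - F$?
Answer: $\frac{4449203}{5} \approx 8.8984 \cdot 10^{5}$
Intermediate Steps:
$W{\left(o,F \right)} = - F$ ($W{\left(o,F \right)} = 0 - F = - F$)
$q{\left(m \right)} = 235 - 865 m$
$h = -1152$ ($h = \left(-1\right) 6 \left(410 - 218\right) = \left(-6\right) 192 = -1152$)
$I = \frac{581947}{5}$ ($I = \frac{8}{5} - \frac{-1152 - 580787}{5} = \frac{8}{5} - - \frac{581939}{5} = \frac{8}{5} + \frac{581939}{5} = \frac{581947}{5} \approx 1.1639 \cdot 10^{5}$)
$q{\left(-1163 \right)} - I = \left(235 - -1005995\right) - \frac{581947}{5} = \left(235 + 1005995\right) - \frac{581947}{5} = 1006230 - \frac{581947}{5} = \frac{4449203}{5}$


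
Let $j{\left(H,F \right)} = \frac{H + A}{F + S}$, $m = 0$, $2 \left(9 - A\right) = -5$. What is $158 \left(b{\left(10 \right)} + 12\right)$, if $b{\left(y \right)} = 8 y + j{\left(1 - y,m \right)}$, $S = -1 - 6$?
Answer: $\frac{101357}{7} \approx 14480.0$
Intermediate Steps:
$A = \frac{23}{2}$ ($A = 9 - - \frac{5}{2} = 9 + \frac{5}{2} = \frac{23}{2} \approx 11.5$)
$S = -7$ ($S = -1 - 6 = -7$)
$j{\left(H,F \right)} = \frac{\frac{23}{2} + H}{-7 + F}$ ($j{\left(H,F \right)} = \frac{H + \frac{23}{2}}{F - 7} = \frac{\frac{23}{2} + H}{-7 + F}$)
$b{\left(y \right)} = - \frac{25}{14} + \frac{57 y}{7}$ ($b{\left(y \right)} = 8 y + \frac{\frac{23}{2} - \left(-1 + y\right)}{-7 + 0} = 8 y + \frac{\frac{25}{2} - y}{-7} = 8 y - \frac{\frac{25}{2} - y}{7} = 8 y + \left(- \frac{25}{14} + \frac{y}{7}\right) = - \frac{25}{14} + \frac{57 y}{7}$)
$158 \left(b{\left(10 \right)} + 12\right) = 158 \left(\left(- \frac{25}{14} + \frac{57}{7} \cdot 10\right) + 12\right) = 158 \left(\left(- \frac{25}{14} + \frac{570}{7}\right) + 12\right) = 158 \left(\frac{1115}{14} + 12\right) = 158 \cdot \frac{1283}{14} = \frac{101357}{7}$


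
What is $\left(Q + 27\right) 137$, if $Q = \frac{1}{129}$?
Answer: $\frac{477308}{129} \approx 3700.1$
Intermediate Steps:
$Q = \frac{1}{129} \approx 0.0077519$
$\left(Q + 27\right) 137 = \left(\frac{1}{129} + 27\right) 137 = \frac{3484}{129} \cdot 137 = \frac{477308}{129}$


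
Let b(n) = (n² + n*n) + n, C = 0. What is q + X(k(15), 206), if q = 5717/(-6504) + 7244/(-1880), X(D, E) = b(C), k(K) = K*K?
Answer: -7232867/1528440 ≈ -4.7322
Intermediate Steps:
k(K) = K²
b(n) = n + 2*n² (b(n) = (n² + n²) + n = 2*n² + n = n + 2*n²)
X(D, E) = 0 (X(D, E) = 0*(1 + 2*0) = 0*(1 + 0) = 0*1 = 0)
q = -7232867/1528440 (q = 5717*(-1/6504) + 7244*(-1/1880) = -5717/6504 - 1811/470 = -7232867/1528440 ≈ -4.7322)
q + X(k(15), 206) = -7232867/1528440 + 0 = -7232867/1528440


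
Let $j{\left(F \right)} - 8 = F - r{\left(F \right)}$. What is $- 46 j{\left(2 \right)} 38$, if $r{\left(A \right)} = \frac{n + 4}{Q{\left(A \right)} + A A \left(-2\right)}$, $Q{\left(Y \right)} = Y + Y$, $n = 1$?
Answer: $-19665$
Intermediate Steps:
$Q{\left(Y \right)} = 2 Y$
$r{\left(A \right)} = \frac{5}{- 2 A^{2} + 2 A}$ ($r{\left(A \right)} = \frac{1 + 4}{2 A + A A \left(-2\right)} = \frac{5}{2 A + A^{2} \left(-2\right)} = \frac{5}{2 A - 2 A^{2}} = \frac{5}{- 2 A^{2} + 2 A}$)
$j{\left(F \right)} = 8 + F + \frac{5}{2 F \left(-1 + F\right)}$ ($j{\left(F \right)} = 8 + \left(F - - \frac{5}{2 F \left(-1 + F\right)}\right) = 8 + \left(F + \frac{5}{2 F \left(-1 + F\right)}\right) = 8 + F + \frac{5}{2 F \left(-1 + F\right)}$)
$- 46 j{\left(2 \right)} 38 = - 46 \frac{\frac{5}{2} + 2 \left(-1 + 2\right) \left(8 + 2\right)}{2 \left(-1 + 2\right)} 38 = - 46 \frac{\frac{5}{2} + 2 \cdot 1 \cdot 10}{2 \cdot 1} \cdot 38 = - 46 \cdot \frac{1}{2} \cdot 1 \left(\frac{5}{2} + 20\right) 38 = - 46 \cdot \frac{1}{2} \cdot 1 \cdot \frac{45}{2} \cdot 38 = \left(-46\right) \frac{45}{4} \cdot 38 = \left(- \frac{1035}{2}\right) 38 = -19665$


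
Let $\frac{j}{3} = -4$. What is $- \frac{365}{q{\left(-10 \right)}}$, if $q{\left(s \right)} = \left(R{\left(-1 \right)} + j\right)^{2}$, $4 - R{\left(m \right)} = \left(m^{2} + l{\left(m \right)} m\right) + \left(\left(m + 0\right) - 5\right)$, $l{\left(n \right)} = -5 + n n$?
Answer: $- \frac{365}{49} \approx -7.449$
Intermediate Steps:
$j = -12$ ($j = 3 \left(-4\right) = -12$)
$l{\left(n \right)} = -5 + n^{2}$
$R{\left(m \right)} = 9 - m - m^{2} - m \left(-5 + m^{2}\right)$ ($R{\left(m \right)} = 4 - \left(\left(m^{2} + \left(-5 + m^{2}\right) m\right) + \left(\left(m + 0\right) - 5\right)\right) = 4 - \left(\left(m^{2} + m \left(-5 + m^{2}\right)\right) + \left(m - 5\right)\right) = 4 - \left(\left(m^{2} + m \left(-5 + m^{2}\right)\right) + \left(-5 + m\right)\right) = 4 - \left(-5 + m + m^{2} + m \left(-5 + m^{2}\right)\right) = 9 - m - m^{2} - m \left(-5 + m^{2}\right)$)
$q{\left(s \right)} = 49$ ($q{\left(s \right)} = \left(\left(9 - \left(-1\right)^{2} - \left(-1\right)^{3} + 4 \left(-1\right)\right) - 12\right)^{2} = \left(\left(9 - 1 - -1 - 4\right) - 12\right)^{2} = \left(\left(9 - 1 + 1 - 4\right) - 12\right)^{2} = \left(5 - 12\right)^{2} = \left(-7\right)^{2} = 49$)
$- \frac{365}{q{\left(-10 \right)}} = - \frac{365}{49}$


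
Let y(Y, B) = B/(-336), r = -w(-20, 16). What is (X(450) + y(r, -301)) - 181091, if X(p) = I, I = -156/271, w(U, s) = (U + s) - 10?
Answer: -2355627563/13008 ≈ -1.8109e+5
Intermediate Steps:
w(U, s) = -10 + U + s
I = -156/271 (I = -156*1/271 = -156/271 ≈ -0.57565)
X(p) = -156/271
r = 14 (r = -(-10 - 20 + 16) = -1*(-14) = 14)
y(Y, B) = -B/336 (y(Y, B) = B*(-1/336) = -B/336)
(X(450) + y(r, -301)) - 181091 = (-156/271 - 1/336*(-301)) - 181091 = (-156/271 + 43/48) - 181091 = 4165/13008 - 181091 = -2355627563/13008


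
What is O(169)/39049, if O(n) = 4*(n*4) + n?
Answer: 169/2297 ≈ 0.073574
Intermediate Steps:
O(n) = 17*n (O(n) = 4*(4*n) + n = 16*n + n = 17*n)
O(169)/39049 = (17*169)/39049 = 2873*(1/39049) = 169/2297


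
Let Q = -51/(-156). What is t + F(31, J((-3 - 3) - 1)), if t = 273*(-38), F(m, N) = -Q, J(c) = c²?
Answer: -539465/52 ≈ -10374.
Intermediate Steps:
Q = 17/52 (Q = -51*(-1/156) = 17/52 ≈ 0.32692)
F(m, N) = -17/52 (F(m, N) = -1*17/52 = -17/52)
t = -10374
t + F(31, J((-3 - 3) - 1)) = -10374 - 17/52 = -539465/52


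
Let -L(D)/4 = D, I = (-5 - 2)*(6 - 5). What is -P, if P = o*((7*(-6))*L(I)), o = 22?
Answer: 25872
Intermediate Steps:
I = -7 (I = -7*1 = -7)
L(D) = -4*D
P = -25872 (P = 22*((7*(-6))*(-4*(-7))) = 22*(-42*28) = 22*(-1176) = -25872)
-P = -1*(-25872) = 25872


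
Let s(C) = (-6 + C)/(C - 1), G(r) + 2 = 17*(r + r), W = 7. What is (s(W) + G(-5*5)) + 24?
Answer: -4967/6 ≈ -827.83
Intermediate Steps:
G(r) = -2 + 34*r (G(r) = -2 + 17*(r + r) = -2 + 17*(2*r) = -2 + 34*r)
s(C) = (-6 + C)/(-1 + C)
(s(W) + G(-5*5)) + 24 = ((-6 + 7)/(-1 + 7) + (-2 + 34*(-5*5))) + 24 = (1/6 + (-2 + 34*(-25))) + 24 = ((⅙)*1 + (-2 - 850)) + 24 = (⅙ - 852) + 24 = -5111/6 + 24 = -4967/6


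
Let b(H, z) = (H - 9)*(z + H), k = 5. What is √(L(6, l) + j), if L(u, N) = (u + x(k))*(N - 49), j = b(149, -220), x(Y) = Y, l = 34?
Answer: I*√10105 ≈ 100.52*I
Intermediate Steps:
b(H, z) = (-9 + H)*(H + z)
j = -9940 (j = 149² - 9*149 - 9*(-220) + 149*(-220) = 22201 - 1341 + 1980 - 32780 = -9940)
L(u, N) = (-49 + N)*(5 + u) (L(u, N) = (u + 5)*(N - 49) = (5 + u)*(-49 + N) = (-49 + N)*(5 + u))
√(L(6, l) + j) = √((-245 - 49*6 + 5*34 + 34*6) - 9940) = √((-245 - 294 + 170 + 204) - 9940) = √(-165 - 9940) = √(-10105) = I*√10105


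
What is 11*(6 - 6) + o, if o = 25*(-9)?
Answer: -225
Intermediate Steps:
o = -225
11*(6 - 6) + o = 11*(6 - 6) - 225 = 11*0 - 225 = 0 - 225 = -225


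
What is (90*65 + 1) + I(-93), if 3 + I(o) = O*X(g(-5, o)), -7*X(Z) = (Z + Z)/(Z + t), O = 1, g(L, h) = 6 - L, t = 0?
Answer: 40934/7 ≈ 5847.7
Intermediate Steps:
X(Z) = -2/7 (X(Z) = -(Z + Z)/(7*(Z + 0)) = -2*Z/(7*Z) = -1/7*2 = -2/7)
I(o) = -23/7 (I(o) = -3 + 1*(-2/7) = -3 - 2/7 = -23/7)
(90*65 + 1) + I(-93) = (90*65 + 1) - 23/7 = (5850 + 1) - 23/7 = 5851 - 23/7 = 40934/7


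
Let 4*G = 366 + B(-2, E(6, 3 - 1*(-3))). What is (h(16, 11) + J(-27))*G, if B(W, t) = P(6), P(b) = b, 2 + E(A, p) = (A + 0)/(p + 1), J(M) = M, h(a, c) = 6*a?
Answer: 6417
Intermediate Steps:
E(A, p) = -2 + A/(1 + p) (E(A, p) = -2 + (A + 0)/(p + 1) = -2 + A/(1 + p))
B(W, t) = 6
G = 93 (G = (366 + 6)/4 = (¼)*372 = 93)
(h(16, 11) + J(-27))*G = (6*16 - 27)*93 = (96 - 27)*93 = 69*93 = 6417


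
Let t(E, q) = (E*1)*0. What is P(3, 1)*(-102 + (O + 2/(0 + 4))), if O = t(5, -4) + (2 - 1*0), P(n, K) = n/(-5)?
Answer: 597/10 ≈ 59.700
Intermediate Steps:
t(E, q) = 0 (t(E, q) = E*0 = 0)
P(n, K) = -n/5 (P(n, K) = n*(-⅕) = -n/5)
O = 2 (O = 0 + (2 - 1*0) = 0 + (2 + 0) = 0 + 2 = 2)
P(3, 1)*(-102 + (O + 2/(0 + 4))) = (-⅕*3)*(-102 + (2 + 2/(0 + 4))) = -3*(-102 + (2 + 2/4))/5 = -3*(-102 + (2 + (¼)*2))/5 = -3*(-102 + (2 + ½))/5 = -3*(-102 + 5/2)/5 = -⅗*(-199/2) = 597/10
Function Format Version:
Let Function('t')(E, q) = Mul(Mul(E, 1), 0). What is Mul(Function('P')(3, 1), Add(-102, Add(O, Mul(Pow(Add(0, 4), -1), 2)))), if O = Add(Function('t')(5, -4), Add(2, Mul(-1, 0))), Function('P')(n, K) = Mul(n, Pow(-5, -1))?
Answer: Rational(597, 10) ≈ 59.700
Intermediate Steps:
Function('t')(E, q) = 0 (Function('t')(E, q) = Mul(E, 0) = 0)
Function('P')(n, K) = Mul(Rational(-1, 5), n) (Function('P')(n, K) = Mul(n, Rational(-1, 5)) = Mul(Rational(-1, 5), n))
O = 2 (O = Add(0, Add(2, Mul(-1, 0))) = Add(0, Add(2, 0)) = Add(0, 2) = 2)
Mul(Function('P')(3, 1), Add(-102, Add(O, Mul(Pow(Add(0, 4), -1), 2)))) = Mul(Mul(Rational(-1, 5), 3), Add(-102, Add(2, Mul(Pow(Add(0, 4), -1), 2)))) = Mul(Rational(-3, 5), Add(-102, Add(2, Mul(Pow(4, -1), 2)))) = Mul(Rational(-3, 5), Add(-102, Add(2, Mul(Rational(1, 4), 2)))) = Mul(Rational(-3, 5), Add(-102, Add(2, Rational(1, 2)))) = Mul(Rational(-3, 5), Add(-102, Rational(5, 2))) = Mul(Rational(-3, 5), Rational(-199, 2)) = Rational(597, 10)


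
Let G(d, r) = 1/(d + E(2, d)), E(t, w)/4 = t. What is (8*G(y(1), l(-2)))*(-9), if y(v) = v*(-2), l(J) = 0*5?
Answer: -12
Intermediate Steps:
l(J) = 0
E(t, w) = 4*t
y(v) = -2*v
G(d, r) = 1/(8 + d) (G(d, r) = 1/(d + 4*2) = 1/(d + 8) = 1/(8 + d))
(8*G(y(1), l(-2)))*(-9) = (8/(8 - 2*1))*(-9) = (8/(8 - 2))*(-9) = (8/6)*(-9) = (8*(⅙))*(-9) = (4/3)*(-9) = -12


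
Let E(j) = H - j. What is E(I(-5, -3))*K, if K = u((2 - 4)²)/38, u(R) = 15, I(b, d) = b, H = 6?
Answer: 165/38 ≈ 4.3421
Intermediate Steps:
E(j) = 6 - j
K = 15/38 ≈ 0.39474
E(I(-5, -3))*K = (6 - 1*(-5))*(15/38) = (6 + 5)*(15/38) = 11*(15/38) = 165/38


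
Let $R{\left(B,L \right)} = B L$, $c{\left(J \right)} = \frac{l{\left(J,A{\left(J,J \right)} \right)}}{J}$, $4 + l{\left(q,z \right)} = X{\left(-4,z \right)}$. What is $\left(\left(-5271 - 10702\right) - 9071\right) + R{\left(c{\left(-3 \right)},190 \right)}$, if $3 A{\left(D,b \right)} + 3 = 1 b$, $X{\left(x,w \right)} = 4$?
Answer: $-25044$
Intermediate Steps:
$A{\left(D,b \right)} = -1 + \frac{b}{3}$ ($A{\left(D,b \right)} = -1 + \frac{1 b}{3} = -1 + \frac{b}{3}$)
$l{\left(q,z \right)} = 0$ ($l{\left(q,z \right)} = -4 + 4 = 0$)
$c{\left(J \right)} = 0$ ($c{\left(J \right)} = \frac{0}{J} = 0$)
$\left(\left(-5271 - 10702\right) - 9071\right) + R{\left(c{\left(-3 \right)},190 \right)} = \left(\left(-5271 - 10702\right) - 9071\right) + 0 \cdot 190 = \left(-15973 - 9071\right) + 0 = -25044 + 0 = -25044$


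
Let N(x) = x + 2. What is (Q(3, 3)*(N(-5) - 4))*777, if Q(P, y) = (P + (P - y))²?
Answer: -48951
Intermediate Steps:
Q(P, y) = (-y + 2*P)²
N(x) = 2 + x
(Q(3, 3)*(N(-5) - 4))*777 = ((-1*3 + 2*3)²*((2 - 5) - 4))*777 = ((-3 + 6)²*(-3 - 4))*777 = (3²*(-7))*777 = (9*(-7))*777 = -63*777 = -48951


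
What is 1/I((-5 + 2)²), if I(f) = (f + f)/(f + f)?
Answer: 1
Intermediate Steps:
I(f) = 1 (I(f) = (2*f)/((2*f)) = (2*f)*(1/(2*f)) = 1)
1/I((-5 + 2)²) = 1/1 = 1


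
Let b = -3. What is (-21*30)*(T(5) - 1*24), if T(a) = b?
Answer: 17010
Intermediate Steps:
T(a) = -3
(-21*30)*(T(5) - 1*24) = (-21*30)*(-3 - 1*24) = -630*(-3 - 24) = -630*(-27) = 17010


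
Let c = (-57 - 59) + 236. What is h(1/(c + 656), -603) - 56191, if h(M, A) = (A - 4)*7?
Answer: -60440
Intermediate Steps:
c = 120 (c = -116 + 236 = 120)
h(M, A) = -28 + 7*A (h(M, A) = (-4 + A)*7 = -28 + 7*A)
h(1/(c + 656), -603) - 56191 = (-28 + 7*(-603)) - 56191 = (-28 - 4221) - 56191 = -4249 - 56191 = -60440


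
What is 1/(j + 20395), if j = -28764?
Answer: -1/8369 ≈ -0.00011949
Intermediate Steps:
1/(j + 20395) = 1/(-28764 + 20395) = 1/(-8369) = -1/8369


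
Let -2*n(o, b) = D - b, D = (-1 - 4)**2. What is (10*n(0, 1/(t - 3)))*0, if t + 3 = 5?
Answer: 0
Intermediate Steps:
t = 2 (t = -3 + 5 = 2)
D = 25 (D = (-5)**2 = 25)
n(o, b) = -25/2 + b/2 (n(o, b) = -(25 - b)/2 = -25/2 + b/2)
(10*n(0, 1/(t - 3)))*0 = (10*(-25/2 + 1/(2*(2 - 3))))*0 = (10*(-25/2 + (1/2)/(-1)))*0 = (10*(-25/2 + (1/2)*(-1)))*0 = (10*(-25/2 - 1/2))*0 = (10*(-13))*0 = -130*0 = 0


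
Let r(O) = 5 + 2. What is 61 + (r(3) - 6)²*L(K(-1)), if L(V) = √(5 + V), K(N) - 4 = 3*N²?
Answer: 61 + 2*√3 ≈ 64.464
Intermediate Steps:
K(N) = 4 + 3*N²
r(O) = 7
61 + (r(3) - 6)²*L(K(-1)) = 61 + (7 - 6)²*√(5 + (4 + 3*(-1)²)) = 61 + 1²*√(5 + (4 + 3*1)) = 61 + 1*√(5 + (4 + 3)) = 61 + 1*√(5 + 7) = 61 + 1*√12 = 61 + 1*(2*√3) = 61 + 2*√3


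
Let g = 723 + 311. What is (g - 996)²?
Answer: 1444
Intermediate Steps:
g = 1034
(g - 996)² = (1034 - 996)² = 38² = 1444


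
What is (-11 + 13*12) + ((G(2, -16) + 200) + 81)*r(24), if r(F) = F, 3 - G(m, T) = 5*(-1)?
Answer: 7081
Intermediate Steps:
G(m, T) = 8 (G(m, T) = 3 - 5*(-1) = 3 - 1*(-5) = 3 + 5 = 8)
(-11 + 13*12) + ((G(2, -16) + 200) + 81)*r(24) = (-11 + 13*12) + ((8 + 200) + 81)*24 = (-11 + 156) + (208 + 81)*24 = 145 + 289*24 = 145 + 6936 = 7081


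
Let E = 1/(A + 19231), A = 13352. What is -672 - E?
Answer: -21895777/32583 ≈ -672.00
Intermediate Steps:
E = 1/32583 (E = 1/(13352 + 19231) = 1/32583 ≈ 3.0691e-5)
-672 - E = -672 - 1*1/32583 = -672 - 1/32583 = -21895777/32583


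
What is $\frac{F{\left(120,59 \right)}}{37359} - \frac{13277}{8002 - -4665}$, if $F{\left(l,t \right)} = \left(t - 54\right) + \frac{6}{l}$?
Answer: $- \frac{9919029493}{9464529060} \approx -1.048$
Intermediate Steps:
$F{\left(l,t \right)} = -54 + t + \frac{6}{l}$ ($F{\left(l,t \right)} = \left(-54 + t\right) + \frac{6}{l} = -54 + t + \frac{6}{l}$)
$\frac{F{\left(120,59 \right)}}{37359} - \frac{13277}{8002 - -4665} = \frac{-54 + 59 + \frac{6}{120}}{37359} - \frac{13277}{8002 - -4665} = \left(-54 + 59 + 6 \cdot \frac{1}{120}\right) \frac{1}{37359} - \frac{13277}{8002 + 4665} = \left(-54 + 59 + \frac{1}{20}\right) \frac{1}{37359} - \frac{13277}{12667} = \frac{101}{20} \cdot \frac{1}{37359} - \frac{13277}{12667} = \frac{101}{747180} - \frac{13277}{12667} = - \frac{9919029493}{9464529060}$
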